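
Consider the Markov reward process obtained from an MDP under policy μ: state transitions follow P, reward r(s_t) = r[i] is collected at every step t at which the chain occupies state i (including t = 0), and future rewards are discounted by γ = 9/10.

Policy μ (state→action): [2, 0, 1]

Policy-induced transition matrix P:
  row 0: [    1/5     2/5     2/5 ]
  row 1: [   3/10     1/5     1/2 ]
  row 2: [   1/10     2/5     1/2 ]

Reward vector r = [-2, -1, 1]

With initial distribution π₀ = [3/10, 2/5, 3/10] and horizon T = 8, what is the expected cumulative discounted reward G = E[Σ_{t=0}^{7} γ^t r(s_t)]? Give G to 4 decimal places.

t=0: π = [0.3000, 0.4000, 0.3000], E[r] = -0.7000, γ^t·E[r] = -0.700000, running G = -0.700000
t=1: π = [0.2100, 0.3200, 0.4700], E[r] = -0.2700, γ^t·E[r] = -0.243000, running G = -0.943000
t=2: π = [0.1850, 0.3360, 0.4790], E[r] = -0.2270, γ^t·E[r] = -0.183870, running G = -1.126870
t=3: π = [0.1857, 0.3328, 0.4815], E[r] = -0.2227, γ^t·E[r] = -0.162348, running G = -1.289218
t=4: π = [0.1851, 0.3334, 0.4814], E[r] = -0.2223, γ^t·E[r] = -0.145831, running G = -1.435050
t=5: π = [0.1852, 0.3333, 0.4815], E[r] = -0.2222, γ^t·E[r] = -0.131223, running G = -1.566272
t=6: π = [0.1852, 0.3333, 0.4815], E[r] = -0.2222, γ^t·E[r] = -0.118098, running G = -1.684371
t=7: π = [0.1852, 0.3333, 0.4815], E[r] = -0.2222, γ^t·E[r] = -0.106288, running G = -1.790659

G = -1.7907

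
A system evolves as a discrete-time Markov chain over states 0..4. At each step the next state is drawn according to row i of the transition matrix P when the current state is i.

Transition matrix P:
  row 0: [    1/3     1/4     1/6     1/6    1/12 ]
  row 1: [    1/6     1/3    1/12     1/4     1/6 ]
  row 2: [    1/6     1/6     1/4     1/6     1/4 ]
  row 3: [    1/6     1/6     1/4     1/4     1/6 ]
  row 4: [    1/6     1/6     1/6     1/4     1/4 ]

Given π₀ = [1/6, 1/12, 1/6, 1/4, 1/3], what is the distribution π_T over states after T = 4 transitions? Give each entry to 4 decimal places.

π = [0.2000, 0.2198, 0.1818, 0.2182, 0.1803]

t=0: π = [0.1667, 0.0833, 0.1667, 0.2500, 0.3333]
t=1: π = [0.1944, 0.1944, 0.1944, 0.2222, 0.1944]
t=2: π = [0.1991, 0.2153, 0.1852, 0.2176, 0.1829]
t=3: π = [0.1998, 0.2191, 0.1823, 0.2180, 0.1807]
t=4: π = [0.2000, 0.2198, 0.1818, 0.2182, 0.1803]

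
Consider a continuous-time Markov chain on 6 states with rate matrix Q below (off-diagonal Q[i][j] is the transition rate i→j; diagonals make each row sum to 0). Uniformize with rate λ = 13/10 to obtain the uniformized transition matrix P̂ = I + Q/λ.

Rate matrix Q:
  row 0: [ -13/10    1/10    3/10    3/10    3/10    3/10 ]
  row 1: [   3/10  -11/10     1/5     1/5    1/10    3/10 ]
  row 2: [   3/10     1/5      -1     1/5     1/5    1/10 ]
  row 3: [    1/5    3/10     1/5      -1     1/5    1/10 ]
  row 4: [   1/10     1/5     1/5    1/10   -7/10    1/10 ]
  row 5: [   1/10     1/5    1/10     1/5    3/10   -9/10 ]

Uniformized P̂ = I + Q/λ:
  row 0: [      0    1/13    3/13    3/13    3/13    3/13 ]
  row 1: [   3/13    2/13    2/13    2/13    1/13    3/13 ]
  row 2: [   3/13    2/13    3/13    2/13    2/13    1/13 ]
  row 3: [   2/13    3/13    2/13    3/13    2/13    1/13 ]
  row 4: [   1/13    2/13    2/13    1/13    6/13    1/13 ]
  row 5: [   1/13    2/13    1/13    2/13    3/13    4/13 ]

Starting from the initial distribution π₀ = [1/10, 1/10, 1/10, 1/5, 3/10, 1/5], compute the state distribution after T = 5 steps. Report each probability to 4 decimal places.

t=0: π = [0.1000, 0.1000, 0.1000, 0.2000, 0.3000, 0.2000]
t=1: π = [0.1154, 0.1615, 0.1538, 0.1538, 0.2615, 0.1538]
t=2: π = [0.1284, 0.1568, 0.1627, 0.1544, 0.2426, 0.1550]
t=3: π = [0.1281, 0.1558, 0.1643, 0.1569, 0.2382, 0.1566]
t=4: π = [0.1284, 0.1561, 0.1643, 0.1574, 0.2371, 0.1567]
t=5: π = [0.1284, 0.1561, 0.1643, 0.1576, 0.2367, 0.1569]

π = [0.1284, 0.1561, 0.1643, 0.1576, 0.2367, 0.1569]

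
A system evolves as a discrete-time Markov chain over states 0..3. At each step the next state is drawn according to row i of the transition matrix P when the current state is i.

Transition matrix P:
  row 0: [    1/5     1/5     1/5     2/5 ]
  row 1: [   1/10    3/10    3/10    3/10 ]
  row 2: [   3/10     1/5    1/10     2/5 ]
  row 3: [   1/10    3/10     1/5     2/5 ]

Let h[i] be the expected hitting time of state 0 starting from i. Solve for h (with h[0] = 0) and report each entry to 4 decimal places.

h = [0.0000, 6.9427, 5.7962, 7.0701]

First-step conditioning: h[0] = 0; for i ≠ 0, h[i] = 1 + Σ_k P[i][k]·h[k].
  h[1] = 1 + 3/10·h[1] + 3/10·h[2] + 3/10·h[3]
  h[2] = 1 + 1/5·h[1] + 1/10·h[2] + 2/5·h[3]
  h[3] = 1 + 3/10·h[1] + 1/5·h[2] + 2/5·h[3]
Solving the 3×3 linear system over states ≠ 0 gives exactly h = [0, 1090/157, 910/157, 1110/157] (h[0] = 0 is the target).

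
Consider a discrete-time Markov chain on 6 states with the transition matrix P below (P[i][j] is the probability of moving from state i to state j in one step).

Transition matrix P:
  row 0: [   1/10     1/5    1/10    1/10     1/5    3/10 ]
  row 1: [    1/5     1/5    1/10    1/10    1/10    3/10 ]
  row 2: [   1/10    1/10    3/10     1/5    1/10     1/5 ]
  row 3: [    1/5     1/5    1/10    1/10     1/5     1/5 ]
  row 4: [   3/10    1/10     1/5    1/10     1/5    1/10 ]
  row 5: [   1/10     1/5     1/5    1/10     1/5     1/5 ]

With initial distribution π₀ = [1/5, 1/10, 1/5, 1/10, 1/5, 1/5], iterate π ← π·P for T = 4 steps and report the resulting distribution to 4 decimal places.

t=0: π = [0.2000, 0.1000, 0.2000, 0.1000, 0.2000, 0.2000]
t=1: π = [0.1600, 0.1600, 0.1800, 0.1200, 0.1700, 0.2100]
t=2: π = [0.1620, 0.1650, 0.1740, 0.1180, 0.1660, 0.2150]
t=3: π = [0.1615, 0.1660, 0.1729, 0.1174, 0.1661, 0.2161]
t=4: π = [0.1616, 0.1661, 0.1728, 0.1173, 0.1661, 0.2161]

π = [0.1616, 0.1661, 0.1728, 0.1173, 0.1661, 0.2161]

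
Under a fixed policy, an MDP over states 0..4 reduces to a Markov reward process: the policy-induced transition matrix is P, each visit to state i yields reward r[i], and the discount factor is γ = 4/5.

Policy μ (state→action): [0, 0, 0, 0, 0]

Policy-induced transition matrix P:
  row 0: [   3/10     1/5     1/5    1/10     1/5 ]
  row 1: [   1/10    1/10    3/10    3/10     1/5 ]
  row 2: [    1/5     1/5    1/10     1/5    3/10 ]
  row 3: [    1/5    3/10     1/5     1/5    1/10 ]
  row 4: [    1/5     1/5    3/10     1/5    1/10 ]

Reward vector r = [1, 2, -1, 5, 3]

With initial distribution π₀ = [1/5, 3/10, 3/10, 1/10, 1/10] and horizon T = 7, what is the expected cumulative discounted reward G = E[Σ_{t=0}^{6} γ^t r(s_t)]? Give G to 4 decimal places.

t=0: π = [0.2000, 0.3000, 0.3000, 0.1000, 0.1000], E[r] = 1.3000, γ^t·E[r] = 1.300000, running G = 1.300000
t=1: π = [0.1900, 0.1800, 0.2100, 0.2100, 0.2100], E[r] = 2.0200, γ^t·E[r] = 1.616000, running G = 2.916000
t=2: π = [0.2010, 0.2030, 0.2180, 0.1990, 0.1790], E[r] = 1.9210, γ^t·E[r] = 1.229440, running G = 4.145440
t=3: π = [0.1998, 0.1996, 0.2164, 0.2002, 0.1840], E[r] = 1.9356, γ^t·E[r] = 0.991027, running G = 5.136467
t=4: π = [0.2000, 0.2001, 0.2167, 0.2000, 0.1832], E[r] = 1.9330, γ^t·E[r] = 0.791749, running G = 5.928216
t=5: π = [0.2000, 0.2000, 0.2167, 0.2000, 0.1834], E[r] = 1.9334, γ^t·E[r] = 0.633537, running G = 6.561752
t=6: π = [0.2000, 0.2000, 0.2167, 0.2000, 0.1833], E[r] = 1.9333, γ^t·E[r] = 0.506809, running G = 7.068561

G = 7.0686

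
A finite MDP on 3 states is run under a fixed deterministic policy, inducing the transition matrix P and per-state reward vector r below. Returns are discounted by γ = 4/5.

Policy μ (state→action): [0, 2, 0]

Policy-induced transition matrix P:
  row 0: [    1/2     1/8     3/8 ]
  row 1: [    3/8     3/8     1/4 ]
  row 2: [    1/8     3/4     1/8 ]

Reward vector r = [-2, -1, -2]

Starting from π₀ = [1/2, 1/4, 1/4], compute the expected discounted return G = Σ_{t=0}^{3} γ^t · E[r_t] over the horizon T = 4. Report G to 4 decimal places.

G = -4.9343

t=0: π = [0.5000, 0.2500, 0.2500], E[r] = -1.7500, γ^t·E[r] = -1.750000, running G = -1.750000
t=1: π = [0.3750, 0.3438, 0.2813], E[r] = -1.6563, γ^t·E[r] = -1.325000, running G = -3.075000
t=2: π = [0.3516, 0.3867, 0.2617], E[r] = -1.6133, γ^t·E[r] = -1.032500, running G = -4.107500
t=3: π = [0.3535, 0.3853, 0.2612], E[r] = -1.6147, γ^t·E[r] = -0.826750, running G = -4.934250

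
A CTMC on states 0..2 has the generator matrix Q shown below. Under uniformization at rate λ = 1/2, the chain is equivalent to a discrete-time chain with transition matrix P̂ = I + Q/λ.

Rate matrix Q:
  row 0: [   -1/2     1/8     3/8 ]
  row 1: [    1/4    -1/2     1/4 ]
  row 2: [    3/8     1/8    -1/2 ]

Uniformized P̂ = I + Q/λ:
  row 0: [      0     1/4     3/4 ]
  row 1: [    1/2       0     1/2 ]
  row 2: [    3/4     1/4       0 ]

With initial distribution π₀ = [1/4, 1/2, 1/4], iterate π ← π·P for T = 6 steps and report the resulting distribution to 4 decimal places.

π = [0.4000, 0.2001, 0.4000]

t=0: π = [0.2500, 0.5000, 0.2500]
t=1: π = [0.4375, 0.1250, 0.4375]
t=2: π = [0.3906, 0.2188, 0.3906]
t=3: π = [0.4023, 0.1953, 0.4023]
t=4: π = [0.3994, 0.2012, 0.3994]
t=5: π = [0.4001, 0.1997, 0.4001]
t=6: π = [0.4000, 0.2001, 0.4000]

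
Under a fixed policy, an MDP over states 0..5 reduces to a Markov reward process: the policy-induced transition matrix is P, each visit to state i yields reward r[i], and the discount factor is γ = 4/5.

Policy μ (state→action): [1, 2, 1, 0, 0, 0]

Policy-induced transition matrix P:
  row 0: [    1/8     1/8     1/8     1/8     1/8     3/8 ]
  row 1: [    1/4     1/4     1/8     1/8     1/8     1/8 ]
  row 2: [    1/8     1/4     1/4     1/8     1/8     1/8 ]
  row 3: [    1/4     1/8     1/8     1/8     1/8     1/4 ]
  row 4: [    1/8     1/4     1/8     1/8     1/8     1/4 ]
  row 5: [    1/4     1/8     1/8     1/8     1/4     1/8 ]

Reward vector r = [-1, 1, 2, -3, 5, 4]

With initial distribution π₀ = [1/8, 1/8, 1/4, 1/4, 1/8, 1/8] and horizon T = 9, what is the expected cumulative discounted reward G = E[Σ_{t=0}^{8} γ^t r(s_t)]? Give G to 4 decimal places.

G = 5.7960

t=0: π = [0.1250, 0.1250, 0.2500, 0.2500, 0.1250, 0.1250], E[r] = 0.8750, γ^t·E[r] = 0.875000, running G = 0.875000
t=1: π = [0.1875, 0.1875, 0.1563, 0.1250, 0.1406, 0.2031], E[r] = 1.4531, γ^t·E[r] = 1.162500, running G = 2.037500
t=2: π = [0.1895, 0.1855, 0.1445, 0.1250, 0.1504, 0.2051], E[r] = 1.4824, γ^t·E[r] = 0.948750, running G = 2.986250
t=3: π = [0.1895, 0.1851, 0.1431, 0.1250, 0.1506, 0.2068], E[r] = 1.4871, γ^t·E[r] = 0.761375, running G = 3.747625
t=4: π = [0.1896, 0.1848, 0.1429, 0.1250, 0.1508, 0.2068], E[r] = 1.4875, γ^t·E[r] = 0.609288, running G = 4.356913
t=5: π = [0.1896, 0.1848, 0.1429, 0.1250, 0.1509, 0.2069], E[r] = 1.4878, γ^t·E[r] = 0.487506, running G = 4.844419
t=6: π = [0.1896, 0.1848, 0.1429, 0.1250, 0.1509, 0.2069], E[r] = 1.4878, γ^t·E[r] = 0.390006, running G = 5.234425
t=7: π = [0.1896, 0.1848, 0.1429, 0.1250, 0.1509, 0.2069], E[r] = 1.4878, γ^t·E[r] = 0.312006, running G = 5.546431
t=8: π = [0.1896, 0.1848, 0.1429, 0.1250, 0.1509, 0.2069], E[r] = 1.4878, γ^t·E[r] = 0.249605, running G = 5.796035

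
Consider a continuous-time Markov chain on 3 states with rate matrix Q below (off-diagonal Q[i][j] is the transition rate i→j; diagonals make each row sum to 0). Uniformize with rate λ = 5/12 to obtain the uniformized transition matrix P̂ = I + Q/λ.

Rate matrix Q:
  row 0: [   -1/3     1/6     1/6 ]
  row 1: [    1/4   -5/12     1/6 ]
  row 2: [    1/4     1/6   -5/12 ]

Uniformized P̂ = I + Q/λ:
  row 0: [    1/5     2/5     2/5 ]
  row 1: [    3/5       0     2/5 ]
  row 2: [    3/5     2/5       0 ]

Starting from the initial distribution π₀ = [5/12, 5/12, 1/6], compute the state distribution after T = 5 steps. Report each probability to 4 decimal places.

t=0: π = [0.4167, 0.4167, 0.1667]
t=1: π = [0.4333, 0.2333, 0.3333]
t=2: π = [0.4267, 0.3067, 0.2667]
t=3: π = [0.4293, 0.2773, 0.2933]
t=4: π = [0.4283, 0.2891, 0.2827]
t=5: π = [0.4287, 0.2844, 0.2869]

π = [0.4287, 0.2844, 0.2869]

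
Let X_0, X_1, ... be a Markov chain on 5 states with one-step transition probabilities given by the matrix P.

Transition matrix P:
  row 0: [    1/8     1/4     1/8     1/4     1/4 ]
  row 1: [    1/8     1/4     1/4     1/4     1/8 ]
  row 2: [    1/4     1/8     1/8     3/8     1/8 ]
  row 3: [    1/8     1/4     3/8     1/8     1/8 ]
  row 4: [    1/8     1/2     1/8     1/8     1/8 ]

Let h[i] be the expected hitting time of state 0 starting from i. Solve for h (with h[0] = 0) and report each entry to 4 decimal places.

h = [0.0000, 6.4810, 5.7519, 6.4000, 6.5823]

First-step conditioning: h[0] = 0; for i ≠ 0, h[i] = 1 + Σ_k P[i][k]·h[k].
  h[1] = 1 + 1/4·h[1] + 1/4·h[2] + 1/4·h[3] + 1/8·h[4]
  h[2] = 1 + 1/8·h[1] + 1/8·h[2] + 3/8·h[3] + 1/8·h[4]
  h[3] = 1 + 1/4·h[1] + 3/8·h[2] + 1/8·h[3] + 1/8·h[4]
  h[4] = 1 + 1/2·h[1] + 1/8·h[2] + 1/8·h[3] + 1/8·h[4]
Solving the 4×4 linear system over states ≠ 0 gives exactly h = [0, 512/79, 2272/395, 32/5, 520/79] (h[0] = 0 is the target).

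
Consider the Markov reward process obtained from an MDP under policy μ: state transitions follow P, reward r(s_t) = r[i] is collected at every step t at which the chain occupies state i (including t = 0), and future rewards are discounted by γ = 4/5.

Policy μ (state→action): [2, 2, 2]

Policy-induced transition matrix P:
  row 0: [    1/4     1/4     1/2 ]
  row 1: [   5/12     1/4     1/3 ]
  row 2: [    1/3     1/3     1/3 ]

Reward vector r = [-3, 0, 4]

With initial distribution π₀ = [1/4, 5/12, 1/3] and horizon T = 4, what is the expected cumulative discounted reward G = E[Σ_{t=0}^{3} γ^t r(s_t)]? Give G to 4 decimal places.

t=0: π = [0.2500, 0.4167, 0.3333], E[r] = 0.5833, γ^t·E[r] = 0.583333, running G = 0.583333
t=1: π = [0.3472, 0.2778, 0.3750], E[r] = 0.4583, γ^t·E[r] = 0.366667, running G = 0.950000
t=2: π = [0.3275, 0.2813, 0.3912], E[r] = 0.5822, γ^t·E[r] = 0.372593, running G = 1.322593
t=3: π = [0.3295, 0.2826, 0.3879], E[r] = 0.5633, γ^t·E[r] = 0.288395, running G = 1.610988

G = 1.6110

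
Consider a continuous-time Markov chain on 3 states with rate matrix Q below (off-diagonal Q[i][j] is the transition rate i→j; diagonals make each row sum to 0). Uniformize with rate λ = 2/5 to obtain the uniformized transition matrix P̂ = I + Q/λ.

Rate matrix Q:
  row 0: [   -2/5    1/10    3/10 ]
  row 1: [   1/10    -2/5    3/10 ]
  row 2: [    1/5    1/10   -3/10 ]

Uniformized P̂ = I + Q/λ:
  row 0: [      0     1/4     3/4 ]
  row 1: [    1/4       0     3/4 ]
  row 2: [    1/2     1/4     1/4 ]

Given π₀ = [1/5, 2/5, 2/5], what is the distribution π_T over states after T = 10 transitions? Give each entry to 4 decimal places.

π = [0.3001, 0.2000, 0.4999]

t=0: π = [0.2000, 0.4000, 0.4000]
t=1: π = [0.3000, 0.1500, 0.5500]
t=2: π = [0.3125, 0.2125, 0.4750]
t=3: π = [0.2906, 0.1969, 0.5125]
t=4: π = [0.3055, 0.2008, 0.4938]
t=5: π = [0.2971, 0.1998, 0.5031]
t=6: π = [0.3015, 0.2000, 0.4984]
t=7: π = [0.2992, 0.2000, 0.5008]
t=8: π = [0.3004, 0.2000, 0.4996]
t=9: π = [0.2998, 0.2000, 0.5002]
t=10: π = [0.3001, 0.2000, 0.4999]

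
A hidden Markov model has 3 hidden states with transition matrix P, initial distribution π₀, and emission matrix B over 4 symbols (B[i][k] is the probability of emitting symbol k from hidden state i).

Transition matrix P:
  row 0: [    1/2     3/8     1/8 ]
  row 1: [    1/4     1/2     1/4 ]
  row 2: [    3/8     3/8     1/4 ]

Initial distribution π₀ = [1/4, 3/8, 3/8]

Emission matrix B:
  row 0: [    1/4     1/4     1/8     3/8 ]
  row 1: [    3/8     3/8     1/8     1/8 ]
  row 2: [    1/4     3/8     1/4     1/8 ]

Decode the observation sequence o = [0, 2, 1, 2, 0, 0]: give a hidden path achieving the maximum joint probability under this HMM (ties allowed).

path = [1, 1, 1, 1, 1, 1]

t=0: δ = [6.250e-02, 1.406e-01, 9.375e-02]  (obs o_0=0)
t=1: δ = [4.395e-03, 8.789e-03, 8.789e-03]  ψ = [1, 1, 1]  (obs o_1=2)
t=2: δ = [8.240e-04, 1.648e-03, 8.240e-04]  ψ = [2, 1, 1]  (obs o_2=1)
t=3: δ = [5.150e-05, 1.030e-04, 1.030e-04]  ψ = [0, 1, 1]  (obs o_3=2)
t=4: δ = [9.656e-06, 1.931e-05, 6.437e-06]  ψ = [2, 1, 1]  (obs o_4=0)
t=5: δ = [1.207e-06, 3.621e-06, 1.207e-06]  ψ = [0, 1, 1]  (obs o_5=0)
backtrack: best end state = 1; path = [1, 1, 1, 1, 1, 1]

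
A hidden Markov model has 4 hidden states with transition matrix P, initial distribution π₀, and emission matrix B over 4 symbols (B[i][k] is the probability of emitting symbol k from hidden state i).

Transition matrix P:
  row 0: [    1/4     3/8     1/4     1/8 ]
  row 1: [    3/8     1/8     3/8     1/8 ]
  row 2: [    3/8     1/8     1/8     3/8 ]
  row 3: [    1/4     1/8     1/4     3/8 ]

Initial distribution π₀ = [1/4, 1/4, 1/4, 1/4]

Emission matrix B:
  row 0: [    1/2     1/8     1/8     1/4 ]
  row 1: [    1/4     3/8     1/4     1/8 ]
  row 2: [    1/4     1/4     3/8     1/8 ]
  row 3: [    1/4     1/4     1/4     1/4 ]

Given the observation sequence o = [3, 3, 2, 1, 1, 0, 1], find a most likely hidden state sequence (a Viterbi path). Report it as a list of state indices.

t=0: δ = [6.250e-02, 3.125e-02, 3.125e-02, 6.250e-02]  (obs o_0=3)
t=1: δ = [3.906e-03, 2.930e-03, 1.953e-03, 5.859e-03]  ψ = [0, 0, 0, 3]  (obs o_1=3)
t=2: δ = [1.831e-04, 3.662e-04, 5.493e-04, 5.493e-04]  ψ = [3, 0, 3, 3]  (obs o_2=2)
t=3: δ = [2.575e-05, 2.575e-05, 3.433e-05, 5.150e-05]  ψ = [2, 0, 1, 2]  (obs o_3=1)
t=4: δ = [1.609e-06, 3.621e-06, 3.219e-06, 4.828e-06]  ψ = [2, 0, 3, 3]  (obs o_4=1)
t=5: δ = [6.789e-07, 1.509e-07, 3.395e-07, 4.526e-07]  ψ = [1, 0, 1, 3]  (obs o_5=0)
t=6: δ = [2.122e-08, 9.548e-08, 4.243e-08, 4.243e-08]  ψ = [0, 0, 0, 3]  (obs o_6=1)
backtrack: best end state = 1; path = [3, 3, 2, 0, 1, 0, 1]

path = [3, 3, 2, 0, 1, 0, 1]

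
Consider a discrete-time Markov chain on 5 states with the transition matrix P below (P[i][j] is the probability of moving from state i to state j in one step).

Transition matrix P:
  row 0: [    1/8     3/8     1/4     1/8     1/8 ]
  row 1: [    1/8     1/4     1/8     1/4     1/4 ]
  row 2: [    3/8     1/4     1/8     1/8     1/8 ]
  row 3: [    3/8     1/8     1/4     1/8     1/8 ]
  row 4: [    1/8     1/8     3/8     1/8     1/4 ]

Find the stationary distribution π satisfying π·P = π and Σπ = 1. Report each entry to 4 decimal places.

π = [0.2175, 0.2358, 0.2156, 0.1545, 0.1765]

Balance equations π_j = Σ_i π_i·P[i][j]:
  π_0 = 1/8·π_0 + 1/8·π_1 + 3/8·π_2 + 3/8·π_3 + 1/8·π_4
  π_1 = 3/8·π_0 + 1/4·π_1 + 1/4·π_2 + 1/8·π_3 + 1/8·π_4
  π_2 = 1/4·π_0 + 1/8·π_1 + 1/8·π_2 + 1/4·π_3 + 3/8·π_4
  π_3 = 1/8·π_0 + 1/4·π_1 + 1/8·π_2 + 1/8·π_3 + 1/8·π_4
  normalize: π_0 + π_1 + π_2 + π_3 + π_4 = 1
Solving the linear system gives exactly π = [345/1586, 187/793, 171/793, 245/1586, 140/793].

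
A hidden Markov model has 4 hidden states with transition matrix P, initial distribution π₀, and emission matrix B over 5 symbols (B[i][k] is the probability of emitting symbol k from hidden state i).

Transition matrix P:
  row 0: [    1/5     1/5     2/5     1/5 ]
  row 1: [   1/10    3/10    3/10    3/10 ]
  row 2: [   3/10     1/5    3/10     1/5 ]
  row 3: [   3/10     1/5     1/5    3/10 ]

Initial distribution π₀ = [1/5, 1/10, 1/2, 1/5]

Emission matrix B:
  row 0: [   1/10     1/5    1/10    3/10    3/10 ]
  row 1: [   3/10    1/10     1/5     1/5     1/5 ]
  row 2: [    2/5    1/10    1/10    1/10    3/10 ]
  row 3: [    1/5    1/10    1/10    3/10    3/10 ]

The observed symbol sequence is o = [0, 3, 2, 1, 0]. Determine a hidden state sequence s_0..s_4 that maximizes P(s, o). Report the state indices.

path = [2, 0, 2, 0, 2]

t=0: δ = [2.000e-02, 3.000e-02, 2.000e-01, 4.000e-02]  (obs o_0=0)
t=1: δ = [1.800e-02, 8.000e-03, 6.000e-03, 1.200e-02]  ψ = [2, 2, 2, 2]  (obs o_1=3)
t=2: δ = [3.600e-04, 7.200e-04, 7.200e-04, 3.600e-04]  ψ = [0, 0, 0, 0]  (obs o_2=2)
t=3: δ = [4.320e-05, 2.160e-05, 2.160e-05, 2.160e-05]  ψ = [2, 1, 1, 1]  (obs o_3=1)
t=4: δ = [8.640e-07, 2.592e-06, 6.912e-06, 1.728e-06]  ψ = [0, 0, 0, 0]  (obs o_4=0)
backtrack: best end state = 2; path = [2, 0, 2, 0, 2]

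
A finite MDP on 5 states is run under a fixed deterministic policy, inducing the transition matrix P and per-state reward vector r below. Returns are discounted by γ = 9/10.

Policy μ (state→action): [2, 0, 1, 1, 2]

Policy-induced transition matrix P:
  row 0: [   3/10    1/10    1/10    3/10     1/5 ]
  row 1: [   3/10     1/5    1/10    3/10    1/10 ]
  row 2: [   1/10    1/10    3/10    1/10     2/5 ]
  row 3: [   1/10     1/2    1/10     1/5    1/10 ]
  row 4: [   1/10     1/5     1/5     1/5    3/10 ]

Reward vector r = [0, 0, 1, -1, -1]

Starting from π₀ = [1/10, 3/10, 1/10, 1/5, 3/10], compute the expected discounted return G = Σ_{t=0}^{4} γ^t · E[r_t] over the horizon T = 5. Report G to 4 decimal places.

t=0: π = [0.1000, 0.3000, 0.1000, 0.2000, 0.3000], E[r] = -0.4000, γ^t·E[r] = -0.400000, running G = -0.400000
t=1: π = [0.1800, 0.2400, 0.1500, 0.2300, 0.2000], E[r] = -0.2800, γ^t·E[r] = -0.252000, running G = -0.652000
t=2: π = [0.1840, 0.2360, 0.1500, 0.2270, 0.2030], E[r] = -0.2800, γ^t·E[r] = -0.226800, running G = -0.878800
t=3: π = [0.1840, 0.2347, 0.1503, 0.2270, 0.2040], E[r] = -0.2807, γ^t·E[r] = -0.204630, running G = -1.083430
t=4: π = [0.1837, 0.2347, 0.1505, 0.2268, 0.2043], E[r] = -0.2807, γ^t·E[r] = -0.184148, running G = -1.267578

G = -1.2676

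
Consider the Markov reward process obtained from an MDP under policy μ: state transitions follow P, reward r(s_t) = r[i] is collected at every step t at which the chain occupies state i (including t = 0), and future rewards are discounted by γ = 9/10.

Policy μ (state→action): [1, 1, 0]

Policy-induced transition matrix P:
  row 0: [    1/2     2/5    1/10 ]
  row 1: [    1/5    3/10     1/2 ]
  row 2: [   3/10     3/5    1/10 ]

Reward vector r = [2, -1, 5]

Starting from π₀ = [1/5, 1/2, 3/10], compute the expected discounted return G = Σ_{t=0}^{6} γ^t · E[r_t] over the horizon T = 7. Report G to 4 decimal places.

t=0: π = [0.2000, 0.5000, 0.3000], E[r] = 1.4000, γ^t·E[r] = 1.400000, running G = 1.400000
t=1: π = [0.2900, 0.4100, 0.3000], E[r] = 1.6700, γ^t·E[r] = 1.503000, running G = 2.903000
t=2: π = [0.3170, 0.4190, 0.2640], E[r] = 1.5350, γ^t·E[r] = 1.243350, running G = 4.146350
t=3: π = [0.3215, 0.4109, 0.2676], E[r] = 1.5701, γ^t·E[r] = 1.144603, running G = 5.290953
t=4: π = [0.3232, 0.4124, 0.2644], E[r] = 1.5558, γ^t·E[r] = 1.020754, running G = 6.311707
t=5: π = [0.3234, 0.4116, 0.2650], E[r] = 1.5600, γ^t·E[r] = 0.921182, running G = 7.232888
t=6: π = [0.3235, 0.4118, 0.2647], E[r] = 1.5585, γ^t·E[r] = 0.828230, running G = 8.061118

G = 8.0611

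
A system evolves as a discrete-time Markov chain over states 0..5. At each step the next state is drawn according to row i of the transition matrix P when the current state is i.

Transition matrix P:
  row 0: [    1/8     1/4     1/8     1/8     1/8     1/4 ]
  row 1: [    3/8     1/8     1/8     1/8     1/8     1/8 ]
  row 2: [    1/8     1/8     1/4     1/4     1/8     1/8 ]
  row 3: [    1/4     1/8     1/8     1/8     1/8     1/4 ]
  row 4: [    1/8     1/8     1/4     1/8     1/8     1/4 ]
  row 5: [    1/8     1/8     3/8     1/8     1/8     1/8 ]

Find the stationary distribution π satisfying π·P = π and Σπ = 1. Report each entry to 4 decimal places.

Balance equations π_j = Σ_i π_i·P[i][j]:
  π_0 = 1/8·π_0 + 3/8·π_1 + 1/8·π_2 + 1/4·π_3 + 1/8·π_4 + 1/8·π_5
  π_1 = 1/4·π_0 + 1/8·π_1 + 1/8·π_2 + 1/8·π_3 + 1/8·π_4 + 1/8·π_5
  π_2 = 1/8·π_0 + 1/8·π_1 + 1/4·π_2 + 1/8·π_3 + 1/4·π_4 + 3/8·π_5
  π_3 = 1/8·π_0 + 1/8·π_1 + 1/4·π_2 + 1/8·π_3 + 1/8·π_4 + 1/8·π_5
  π_4 = 1/8·π_0 + 1/8·π_1 + 1/8·π_2 + 1/8·π_3 + 1/8·π_4 + 1/8·π_5
  normalize: π_0 + π_1 + π_2 + π_3 + π_4 + π_5 = 1
Solving the linear system gives exactly π = [17/94, 111/752, 10/47, 57/376, 1/8, 137/752].

π = [0.1809, 0.1476, 0.2128, 0.1516, 0.1250, 0.1822]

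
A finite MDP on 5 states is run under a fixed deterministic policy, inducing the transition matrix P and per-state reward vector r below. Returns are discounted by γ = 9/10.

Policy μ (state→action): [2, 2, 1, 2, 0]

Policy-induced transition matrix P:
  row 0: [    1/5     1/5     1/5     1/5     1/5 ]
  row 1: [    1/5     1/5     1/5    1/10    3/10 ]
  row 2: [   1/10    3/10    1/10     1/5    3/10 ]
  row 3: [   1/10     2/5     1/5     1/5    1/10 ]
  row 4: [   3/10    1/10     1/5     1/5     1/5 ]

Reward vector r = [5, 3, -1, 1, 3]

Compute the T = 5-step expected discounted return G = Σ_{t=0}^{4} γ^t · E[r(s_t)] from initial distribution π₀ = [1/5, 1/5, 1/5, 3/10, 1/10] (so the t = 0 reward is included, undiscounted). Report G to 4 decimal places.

G = 9.0516

t=0: π = [0.2000, 0.2000, 0.2000, 0.3000, 0.1000], E[r] = 2.0000, γ^t·E[r] = 2.000000, running G = 2.000000
t=1: π = [0.1600, 0.2700, 0.1800, 0.1800, 0.2100], E[r] = 2.2400, γ^t·E[r] = 2.016000, running G = 4.016000
t=2: π = [0.1850, 0.2330, 0.1820, 0.1730, 0.2270], E[r] = 2.2960, γ^t·E[r] = 1.859760, running G = 5.875760
t=3: π = [0.1872, 0.2301, 0.1818, 0.1767, 0.2242], E[r] = 2.2938, γ^t·E[r] = 1.672180, running G = 7.547940
t=4: π = [0.1866, 0.2311, 0.1818, 0.1770, 0.2235], E[r] = 2.2919, γ^t·E[r] = 1.503702, running G = 9.051643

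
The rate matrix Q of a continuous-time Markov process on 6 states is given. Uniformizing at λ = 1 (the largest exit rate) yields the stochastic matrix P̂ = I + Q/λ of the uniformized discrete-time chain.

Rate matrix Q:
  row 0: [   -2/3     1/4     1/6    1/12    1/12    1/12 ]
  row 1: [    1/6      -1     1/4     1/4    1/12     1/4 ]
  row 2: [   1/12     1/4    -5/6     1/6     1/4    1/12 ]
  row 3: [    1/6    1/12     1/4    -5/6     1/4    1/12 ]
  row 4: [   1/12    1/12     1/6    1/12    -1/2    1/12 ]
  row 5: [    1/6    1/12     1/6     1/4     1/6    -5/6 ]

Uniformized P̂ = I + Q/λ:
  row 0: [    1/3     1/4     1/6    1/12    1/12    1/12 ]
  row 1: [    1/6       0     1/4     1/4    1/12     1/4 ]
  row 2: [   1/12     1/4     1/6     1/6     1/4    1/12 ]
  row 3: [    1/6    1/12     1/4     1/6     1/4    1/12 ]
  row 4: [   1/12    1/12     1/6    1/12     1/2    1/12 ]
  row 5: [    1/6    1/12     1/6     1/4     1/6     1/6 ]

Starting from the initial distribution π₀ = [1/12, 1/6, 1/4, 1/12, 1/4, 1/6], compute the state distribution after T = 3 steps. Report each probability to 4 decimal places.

π = [0.1546, 0.1300, 0.1902, 0.1524, 0.2587, 0.1141]

t=0: π = [0.0833, 0.1667, 0.2500, 0.0833, 0.2500, 0.1667]
t=1: π = [0.1389, 0.1250, 0.1875, 0.1667, 0.2569, 0.1250]
t=2: π = [0.1528, 0.1273, 0.1910, 0.1545, 0.2598, 0.1146]
t=3: π = [0.1546, 0.1300, 0.1902, 0.1524, 0.2587, 0.1141]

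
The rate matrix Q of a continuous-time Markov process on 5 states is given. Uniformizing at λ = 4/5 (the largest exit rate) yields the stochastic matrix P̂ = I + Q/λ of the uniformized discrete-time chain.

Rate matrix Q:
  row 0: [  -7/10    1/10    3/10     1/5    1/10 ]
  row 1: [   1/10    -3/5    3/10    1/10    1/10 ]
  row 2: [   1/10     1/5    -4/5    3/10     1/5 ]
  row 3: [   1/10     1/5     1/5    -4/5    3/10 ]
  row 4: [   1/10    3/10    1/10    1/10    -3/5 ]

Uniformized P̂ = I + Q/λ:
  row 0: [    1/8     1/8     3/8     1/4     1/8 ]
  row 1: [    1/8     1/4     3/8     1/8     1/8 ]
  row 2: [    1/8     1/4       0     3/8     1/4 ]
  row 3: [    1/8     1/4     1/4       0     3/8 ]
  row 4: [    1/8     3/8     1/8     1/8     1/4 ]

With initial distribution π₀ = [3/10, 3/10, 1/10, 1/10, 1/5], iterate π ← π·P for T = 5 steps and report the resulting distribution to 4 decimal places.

t=0: π = [0.3000, 0.3000, 0.1000, 0.1000, 0.2000]
t=1: π = [0.1250, 0.2375, 0.2750, 0.1750, 0.1875]
t=2: π = [0.1250, 0.2578, 0.2031, 0.1875, 0.2266]
t=3: π = [0.1250, 0.2627, 0.2188, 0.1680, 0.2256]
t=4: π = [0.1250, 0.2626, 0.2156, 0.1743, 0.2225]
t=5: π = [0.1250, 0.2622, 0.2167, 0.1727, 0.2233]

π = [0.1250, 0.2622, 0.2167, 0.1727, 0.2233]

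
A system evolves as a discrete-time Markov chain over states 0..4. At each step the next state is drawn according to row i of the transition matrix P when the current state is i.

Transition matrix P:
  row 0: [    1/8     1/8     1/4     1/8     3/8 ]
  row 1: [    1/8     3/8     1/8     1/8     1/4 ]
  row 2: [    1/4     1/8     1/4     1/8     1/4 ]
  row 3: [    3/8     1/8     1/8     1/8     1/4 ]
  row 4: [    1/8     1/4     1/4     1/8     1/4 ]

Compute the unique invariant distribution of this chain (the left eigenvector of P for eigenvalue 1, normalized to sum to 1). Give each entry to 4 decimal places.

π = [0.1822, 0.2121, 0.2079, 0.1250, 0.2728]

Balance equations π_j = Σ_i π_i·P[i][j]:
  π_0 = 1/8·π_0 + 1/8·π_1 + 1/4·π_2 + 3/8·π_3 + 1/8·π_4
  π_1 = 1/8·π_0 + 3/8·π_1 + 1/8·π_2 + 1/8·π_3 + 1/4·π_4
  π_2 = 1/4·π_0 + 1/8·π_1 + 1/4·π_2 + 1/8·π_3 + 1/4·π_4
  π_3 = 1/8·π_0 + 1/8·π_1 + 1/8·π_2 + 1/8·π_3 + 1/8·π_4
  normalize: π_0 + π_1 + π_2 + π_3 + π_4 = 1
Solving the linear system gives exactly π = [80/439, 745/3512, 365/1756, 1/8, 479/1756].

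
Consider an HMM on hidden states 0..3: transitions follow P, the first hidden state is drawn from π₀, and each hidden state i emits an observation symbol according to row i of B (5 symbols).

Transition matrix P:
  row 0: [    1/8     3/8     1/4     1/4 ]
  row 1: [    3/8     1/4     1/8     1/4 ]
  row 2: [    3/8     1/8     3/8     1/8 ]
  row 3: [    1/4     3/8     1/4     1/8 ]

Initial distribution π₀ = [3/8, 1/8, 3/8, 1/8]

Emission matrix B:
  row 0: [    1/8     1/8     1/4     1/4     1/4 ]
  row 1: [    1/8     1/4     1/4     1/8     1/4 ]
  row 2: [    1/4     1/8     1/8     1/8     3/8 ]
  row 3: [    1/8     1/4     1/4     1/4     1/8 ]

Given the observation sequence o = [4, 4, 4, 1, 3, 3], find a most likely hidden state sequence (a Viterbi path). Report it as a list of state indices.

path = [2, 2, 0, 1, 0, 3]

t=0: δ = [9.375e-02, 3.125e-02, 1.406e-01, 1.562e-02]  (obs o_0=4)
t=1: δ = [1.318e-02, 8.789e-03, 1.978e-02, 2.930e-03]  ψ = [2, 0, 2, 0]  (obs o_1=4)
t=2: δ = [1.854e-03, 1.236e-03, 2.781e-03, 4.120e-04]  ψ = [2, 0, 2, 0]  (obs o_2=4)
t=3: δ = [1.304e-04, 1.738e-04, 1.304e-04, 1.159e-04]  ψ = [2, 0, 2, 0]  (obs o_3=1)
t=4: δ = [1.629e-05, 6.110e-06, 6.110e-06, 1.086e-05]  ψ = [1, 0, 2, 1]  (obs o_4=3)
t=5: δ = [6.789e-07, 7.638e-07, 5.092e-07, 1.018e-06]  ψ = [3, 0, 0, 0]  (obs o_5=3)
backtrack: best end state = 3; path = [2, 2, 0, 1, 0, 3]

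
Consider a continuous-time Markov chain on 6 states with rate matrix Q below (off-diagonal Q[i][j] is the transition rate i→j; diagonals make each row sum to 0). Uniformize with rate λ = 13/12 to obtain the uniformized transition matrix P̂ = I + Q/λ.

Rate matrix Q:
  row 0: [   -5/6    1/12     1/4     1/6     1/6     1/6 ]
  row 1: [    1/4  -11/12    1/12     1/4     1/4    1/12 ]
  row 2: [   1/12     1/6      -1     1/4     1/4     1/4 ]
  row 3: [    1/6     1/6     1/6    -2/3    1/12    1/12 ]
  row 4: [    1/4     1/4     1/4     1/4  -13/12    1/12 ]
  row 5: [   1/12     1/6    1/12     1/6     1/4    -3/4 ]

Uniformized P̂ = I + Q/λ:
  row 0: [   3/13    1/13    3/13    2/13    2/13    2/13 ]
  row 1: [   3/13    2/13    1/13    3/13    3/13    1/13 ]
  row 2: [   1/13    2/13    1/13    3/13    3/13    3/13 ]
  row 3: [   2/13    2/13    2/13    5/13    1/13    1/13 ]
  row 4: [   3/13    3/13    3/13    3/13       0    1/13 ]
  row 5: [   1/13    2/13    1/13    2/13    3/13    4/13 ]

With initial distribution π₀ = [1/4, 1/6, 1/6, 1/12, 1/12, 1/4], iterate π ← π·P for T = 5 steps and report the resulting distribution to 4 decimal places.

π = [0.1674, 0.1522, 0.1440, 0.2442, 0.1466, 0.1456]

t=0: π = [0.2500, 0.1667, 0.1667, 0.0833, 0.0833, 0.2500]
t=1: π = [0.1603, 0.1410, 0.1346, 0.2051, 0.1795, 0.1795]
t=2: π = [0.1667, 0.1553, 0.1450, 0.2362, 0.1455, 0.1514]
t=3: π = [0.1670, 0.1522, 0.1431, 0.2426, 0.1480, 0.1470]
t=4: π = [0.1675, 0.1524, 0.1441, 0.2439, 0.1464, 0.1457]
t=5: π = [0.1674, 0.1522, 0.1440, 0.2442, 0.1466, 0.1456]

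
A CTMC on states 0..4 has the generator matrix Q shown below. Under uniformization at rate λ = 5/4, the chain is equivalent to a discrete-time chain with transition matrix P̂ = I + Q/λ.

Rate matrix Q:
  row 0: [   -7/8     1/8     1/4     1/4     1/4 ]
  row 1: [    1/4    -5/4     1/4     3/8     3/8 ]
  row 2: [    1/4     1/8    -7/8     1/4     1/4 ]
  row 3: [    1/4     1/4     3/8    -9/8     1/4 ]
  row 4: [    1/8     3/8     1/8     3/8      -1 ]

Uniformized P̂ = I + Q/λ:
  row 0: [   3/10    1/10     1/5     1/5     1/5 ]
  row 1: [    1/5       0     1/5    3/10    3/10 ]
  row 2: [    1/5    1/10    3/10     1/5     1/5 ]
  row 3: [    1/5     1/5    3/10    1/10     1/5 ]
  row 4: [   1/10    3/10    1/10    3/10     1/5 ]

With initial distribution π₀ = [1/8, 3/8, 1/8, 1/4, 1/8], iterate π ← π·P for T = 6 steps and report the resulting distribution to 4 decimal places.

π = [0.1983, 0.1496, 0.2222, 0.2149, 0.2149]

t=0: π = [0.1250, 0.3750, 0.1250, 0.2500, 0.1250]
t=1: π = [0.2000, 0.1125, 0.2250, 0.2250, 0.2375]
t=2: π = [0.1963, 0.1588, 0.2213, 0.2125, 0.2113]
t=3: π = [0.1985, 0.1476, 0.2223, 0.2158, 0.2159]
t=4: π = [0.1983, 0.1500, 0.2222, 0.2148, 0.2148]
t=5: π = [0.1984, 0.1494, 0.2222, 0.2150, 0.2150]
t=6: π = [0.1983, 0.1496, 0.2222, 0.2149, 0.2149]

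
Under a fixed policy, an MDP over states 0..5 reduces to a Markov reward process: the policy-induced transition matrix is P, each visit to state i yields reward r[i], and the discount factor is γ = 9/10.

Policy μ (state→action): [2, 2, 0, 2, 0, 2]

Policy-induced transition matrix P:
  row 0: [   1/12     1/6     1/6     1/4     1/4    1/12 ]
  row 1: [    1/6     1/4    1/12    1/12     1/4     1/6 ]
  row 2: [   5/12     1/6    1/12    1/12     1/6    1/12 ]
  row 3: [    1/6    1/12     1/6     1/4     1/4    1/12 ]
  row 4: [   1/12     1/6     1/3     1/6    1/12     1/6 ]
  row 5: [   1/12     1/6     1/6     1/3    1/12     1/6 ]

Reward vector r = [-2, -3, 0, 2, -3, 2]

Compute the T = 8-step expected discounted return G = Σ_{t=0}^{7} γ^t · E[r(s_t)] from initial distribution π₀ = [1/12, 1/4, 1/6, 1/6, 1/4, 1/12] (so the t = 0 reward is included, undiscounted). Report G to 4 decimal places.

t=0: π = [0.0833, 0.2500, 0.1667, 0.1667, 0.2500, 0.0833], E[r] = -1.1667, γ^t·E[r] = -1.166667, running G = -1.166667
t=1: π = [0.1736, 0.1736, 0.1736, 0.1667, 0.1806, 0.1319], E[r] = -0.8125, γ^t·E[r] = -0.731250, running G = -1.897917
t=2: π = [0.1696, 0.1672, 0.1678, 0.1881, 0.1834, 0.1238], E[r] = -0.7674, γ^t·E[r] = -0.621563, running G = -2.519479
t=3: π = [0.1689, 0.1649, 0.1693, 0.1892, 0.1848, 0.1229], E[r] = -0.7628, γ^t·E[r] = -0.556102, running G = -3.075581
t=4: π = [0.1693, 0.1646, 0.1696, 0.1891, 0.1846, 0.1227], E[r] = -0.7626, γ^t·E[r] = -0.500365, running G = -3.575946
t=5: π = [0.1694, 0.1646, 0.1696, 0.1891, 0.1846, 0.1227], E[r] = -0.7629, γ^t·E[r] = -0.450498, running G = -4.026443
t=6: π = [0.1693, 0.1646, 0.1696, 0.1891, 0.1847, 0.1227], E[r] = -0.7629, γ^t·E[r] = -0.405444, running G = -4.431887
t=7: π = [0.1693, 0.1646, 0.1696, 0.1891, 0.1846, 0.1227], E[r] = -0.7629, γ^t·E[r] = -0.364902, running G = -4.796789

G = -4.7968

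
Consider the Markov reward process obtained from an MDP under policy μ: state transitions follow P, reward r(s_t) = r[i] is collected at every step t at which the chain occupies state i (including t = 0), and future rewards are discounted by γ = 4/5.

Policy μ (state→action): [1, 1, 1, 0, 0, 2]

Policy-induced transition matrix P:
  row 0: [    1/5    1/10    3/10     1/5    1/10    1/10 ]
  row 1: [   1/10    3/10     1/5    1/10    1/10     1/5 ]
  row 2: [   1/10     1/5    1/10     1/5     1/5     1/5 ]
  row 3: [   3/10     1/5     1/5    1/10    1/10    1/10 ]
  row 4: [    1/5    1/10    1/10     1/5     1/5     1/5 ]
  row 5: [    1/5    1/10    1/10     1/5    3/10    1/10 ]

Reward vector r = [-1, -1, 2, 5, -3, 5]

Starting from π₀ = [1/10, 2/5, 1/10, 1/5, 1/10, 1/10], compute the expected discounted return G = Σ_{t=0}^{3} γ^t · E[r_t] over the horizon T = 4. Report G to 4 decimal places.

t=0: π = [0.1000, 0.4000, 0.1000, 0.2000, 0.1000, 0.1000], E[r] = 0.9000, γ^t·E[r] = 0.900000, running G = 0.900000
t=1: π = [0.1700, 0.2100, 0.1800, 0.1400, 0.1400, 0.1600], E[r] = 1.0600, γ^t·E[r] = 0.848000, running G = 1.748000
t=2: π = [0.1750, 0.1740, 0.1690, 0.1650, 0.1640, 0.1530], E[r] = 1.0870, γ^t·E[r] = 0.695680, running G = 2.443680
t=3: π = [0.1822, 0.1682, 0.1689, 0.1661, 0.1639, 0.1507], E[r] = 1.0797, γ^t·E[r] = 0.552806, running G = 2.996486

G = 2.9965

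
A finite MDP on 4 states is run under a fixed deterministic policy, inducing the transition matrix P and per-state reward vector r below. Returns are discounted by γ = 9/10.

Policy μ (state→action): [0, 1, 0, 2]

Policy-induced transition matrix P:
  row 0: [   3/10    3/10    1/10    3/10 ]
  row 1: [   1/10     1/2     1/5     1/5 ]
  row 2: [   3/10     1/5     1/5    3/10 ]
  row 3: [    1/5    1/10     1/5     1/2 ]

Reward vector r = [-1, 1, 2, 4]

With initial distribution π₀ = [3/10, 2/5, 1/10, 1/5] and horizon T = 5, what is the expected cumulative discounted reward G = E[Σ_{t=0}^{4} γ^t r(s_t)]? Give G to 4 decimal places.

t=0: π = [0.3000, 0.4000, 0.1000, 0.2000], E[r] = 1.1000, γ^t·E[r] = 1.100000, running G = 1.100000
t=1: π = [0.2000, 0.3300, 0.1700, 0.3000], E[r] = 1.6700, γ^t·E[r] = 1.503000, running G = 2.603000
t=2: π = [0.2040, 0.2890, 0.1800, 0.3270], E[r] = 1.7530, γ^t·E[r] = 1.419930, running G = 4.022930
t=3: π = [0.2095, 0.2744, 0.1796, 0.3365], E[r] = 1.7701, γ^t·E[r] = 1.290403, running G = 5.313333
t=4: π = [0.2115, 0.2696, 0.1791, 0.3399], E[r] = 1.7757, γ^t·E[r] = 1.165030, running G = 6.478363

G = 6.4784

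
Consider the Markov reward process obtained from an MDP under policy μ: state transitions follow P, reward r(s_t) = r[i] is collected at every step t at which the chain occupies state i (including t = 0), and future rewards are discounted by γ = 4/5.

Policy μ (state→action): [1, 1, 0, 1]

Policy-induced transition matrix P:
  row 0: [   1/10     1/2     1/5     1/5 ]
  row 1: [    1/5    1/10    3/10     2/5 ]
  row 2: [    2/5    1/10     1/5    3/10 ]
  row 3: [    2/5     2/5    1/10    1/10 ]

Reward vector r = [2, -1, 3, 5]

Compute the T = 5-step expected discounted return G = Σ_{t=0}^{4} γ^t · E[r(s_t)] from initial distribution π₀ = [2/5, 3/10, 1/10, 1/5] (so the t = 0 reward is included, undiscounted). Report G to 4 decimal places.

t=0: π = [0.4000, 0.3000, 0.1000, 0.2000], E[r] = 1.8000, γ^t·E[r] = 1.800000, running G = 1.800000
t=1: π = [0.2200, 0.3200, 0.2100, 0.2500], E[r] = 2.0000, γ^t·E[r] = 1.600000, running G = 3.400000
t=2: π = [0.2700, 0.2630, 0.2070, 0.2600], E[r] = 2.1980, γ^t·E[r] = 1.406720, running G = 4.806720
t=3: π = [0.2664, 0.2860, 0.2003, 0.2473], E[r] = 2.0842, γ^t·E[r] = 1.067110, running G = 5.873830
t=4: π = [0.2629, 0.2808, 0.2039, 0.2525], E[r] = 2.1191, γ^t·E[r] = 0.867992, running G = 6.741822

G = 6.7418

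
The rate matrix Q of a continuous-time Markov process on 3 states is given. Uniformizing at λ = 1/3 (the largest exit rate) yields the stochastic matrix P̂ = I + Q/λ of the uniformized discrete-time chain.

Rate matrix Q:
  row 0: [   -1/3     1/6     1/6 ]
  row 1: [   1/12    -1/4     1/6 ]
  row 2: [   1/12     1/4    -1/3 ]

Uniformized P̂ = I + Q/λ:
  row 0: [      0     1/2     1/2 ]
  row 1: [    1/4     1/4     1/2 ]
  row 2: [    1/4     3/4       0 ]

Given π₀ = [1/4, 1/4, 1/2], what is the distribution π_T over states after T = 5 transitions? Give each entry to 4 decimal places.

t=0: π = [0.2500, 0.2500, 0.5000]
t=1: π = [0.1875, 0.5625, 0.2500]
t=2: π = [0.2031, 0.4219, 0.3750]
t=3: π = [0.1992, 0.4883, 0.3125]
t=4: π = [0.2002, 0.4561, 0.3438]
t=5: π = [0.2000, 0.4719, 0.3281]

π = [0.2000, 0.4719, 0.3281]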